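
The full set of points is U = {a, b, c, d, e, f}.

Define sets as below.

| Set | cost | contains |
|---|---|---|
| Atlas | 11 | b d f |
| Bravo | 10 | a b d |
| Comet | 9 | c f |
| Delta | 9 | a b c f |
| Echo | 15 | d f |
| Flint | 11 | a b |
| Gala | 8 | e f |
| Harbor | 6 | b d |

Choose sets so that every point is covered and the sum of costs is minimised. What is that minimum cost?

Delta, Gala, Harbor together cover every point (Delta ∪ Gala ∪ Harbor = {a, b, c, d, e, f}); total cost 9 + 8 + 6 = 23.
No covering selection has total cost below 23.

23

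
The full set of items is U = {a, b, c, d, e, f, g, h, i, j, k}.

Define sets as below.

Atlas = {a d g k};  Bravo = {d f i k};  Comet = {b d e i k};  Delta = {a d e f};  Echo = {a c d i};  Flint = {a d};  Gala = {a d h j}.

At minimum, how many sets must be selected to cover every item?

5

Atlas, Bravo, Comet, Echo, and Gala cover everything between them: the union {a, b, c, d, e, f, g, h, i, j, k} is all of U.
No 4 of the 7 sets cover everything (all 35 combinations miss at least one item), so 5 is optimal.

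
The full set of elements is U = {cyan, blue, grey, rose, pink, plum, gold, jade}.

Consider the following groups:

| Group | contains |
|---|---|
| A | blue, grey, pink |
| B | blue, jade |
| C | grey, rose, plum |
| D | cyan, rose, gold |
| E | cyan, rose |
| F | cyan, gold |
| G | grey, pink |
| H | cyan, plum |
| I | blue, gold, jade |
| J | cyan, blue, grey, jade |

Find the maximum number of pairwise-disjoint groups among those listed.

B, C, F are pairwise disjoint (B={blue,jade}; C={grey,rose,plum}; F={cyan,gold}).
Every remaining group overlaps one of these, and no 4 of the listed groups are pairwise disjoint, so 3 is the maximum.

3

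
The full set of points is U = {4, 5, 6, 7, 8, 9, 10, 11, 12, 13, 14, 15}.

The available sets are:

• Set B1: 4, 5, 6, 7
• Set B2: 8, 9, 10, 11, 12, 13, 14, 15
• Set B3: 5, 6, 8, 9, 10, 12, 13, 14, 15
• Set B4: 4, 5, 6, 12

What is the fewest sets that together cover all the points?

2

Take {B1, B2}. Their union is {4, 5, 6, 7, 8, 9, 10, 11, 12, 13, 14, 15}, which is all 12 points.
No single set has all 12 points (the largest, B3, has 9), so 2 is optimal.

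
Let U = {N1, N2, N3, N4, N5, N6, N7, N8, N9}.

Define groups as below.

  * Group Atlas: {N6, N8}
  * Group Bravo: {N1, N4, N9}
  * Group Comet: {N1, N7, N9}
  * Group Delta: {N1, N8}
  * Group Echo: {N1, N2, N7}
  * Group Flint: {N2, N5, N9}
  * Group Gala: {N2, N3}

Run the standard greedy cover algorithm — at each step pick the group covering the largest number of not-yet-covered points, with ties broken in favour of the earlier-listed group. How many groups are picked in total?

5

Greedy: pick Bravo (covers 3 new) → pick Atlas (covers 2 new) → pick Echo (covers 2 new) → pick Flint (covers 1 new) → pick Gala (covers 1 new). Total picks: 5.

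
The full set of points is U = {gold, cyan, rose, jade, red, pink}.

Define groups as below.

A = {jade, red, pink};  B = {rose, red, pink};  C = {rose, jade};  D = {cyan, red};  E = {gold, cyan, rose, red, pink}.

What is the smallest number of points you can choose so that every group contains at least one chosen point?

The 2 points {rose, red} hit every group.
The groups C, D are pairwise disjoint, so any hitting set needs a separate point for each — at least 2. Hence 2 is optimal.

2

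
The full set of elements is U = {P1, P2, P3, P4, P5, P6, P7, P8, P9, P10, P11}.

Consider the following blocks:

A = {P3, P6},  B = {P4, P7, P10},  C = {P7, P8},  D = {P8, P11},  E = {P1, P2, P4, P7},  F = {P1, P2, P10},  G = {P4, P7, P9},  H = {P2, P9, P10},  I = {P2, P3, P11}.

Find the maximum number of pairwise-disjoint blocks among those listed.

4

A, D, F, G are pairwise disjoint (A={P3,P6}; D={P8,P11}; F={P1,P2,P10}; G={P4,P7,P9}).
Every remaining block overlaps one of these, and no 5 of the listed blocks are pairwise disjoint, so 4 is the maximum.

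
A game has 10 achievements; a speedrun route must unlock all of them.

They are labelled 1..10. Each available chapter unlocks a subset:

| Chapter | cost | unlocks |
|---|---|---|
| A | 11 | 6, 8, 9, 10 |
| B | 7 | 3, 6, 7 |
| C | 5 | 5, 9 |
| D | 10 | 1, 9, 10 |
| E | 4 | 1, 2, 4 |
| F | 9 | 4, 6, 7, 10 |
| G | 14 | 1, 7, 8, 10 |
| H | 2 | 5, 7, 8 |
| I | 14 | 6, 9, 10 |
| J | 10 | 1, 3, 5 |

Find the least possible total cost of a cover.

23

B, D, E, H together cover every achievement (B ∪ D ∪ E ∪ H = {1, 2, 3, 4, 5, 6, 7, 8, 9, 10}); total cost 7 + 10 + 4 + 2 = 23.
The greedy pick H, E, B, C, F costs 27; no covering selection beats 23.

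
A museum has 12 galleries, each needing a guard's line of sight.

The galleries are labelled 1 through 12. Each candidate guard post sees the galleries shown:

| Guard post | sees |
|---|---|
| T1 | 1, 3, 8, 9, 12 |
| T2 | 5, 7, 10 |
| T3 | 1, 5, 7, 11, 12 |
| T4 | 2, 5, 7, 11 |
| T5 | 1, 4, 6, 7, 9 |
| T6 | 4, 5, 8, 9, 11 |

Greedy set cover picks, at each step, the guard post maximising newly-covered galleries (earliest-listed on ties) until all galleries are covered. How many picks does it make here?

4

Greedy: pick T1 (covers 5 new) → pick T4 (covers 4 new) → pick T5 (covers 2 new) → pick T2 (covers 1 new). Total picks: 4.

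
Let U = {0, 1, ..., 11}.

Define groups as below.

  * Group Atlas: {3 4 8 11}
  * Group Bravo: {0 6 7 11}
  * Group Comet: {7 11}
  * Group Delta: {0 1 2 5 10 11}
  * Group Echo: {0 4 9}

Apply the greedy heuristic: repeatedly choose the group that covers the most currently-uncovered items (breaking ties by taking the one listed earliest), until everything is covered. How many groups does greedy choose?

Greedy: pick Delta (covers 6 new) → pick Atlas (covers 3 new) → pick Bravo (covers 2 new) → pick Echo (covers 1 new). Total picks: 4.

4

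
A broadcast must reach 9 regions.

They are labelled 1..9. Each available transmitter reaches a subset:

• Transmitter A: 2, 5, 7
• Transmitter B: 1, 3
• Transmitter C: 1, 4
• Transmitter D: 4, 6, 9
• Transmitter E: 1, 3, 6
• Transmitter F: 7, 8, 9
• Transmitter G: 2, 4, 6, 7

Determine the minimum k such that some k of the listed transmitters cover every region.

Take {A, D, E, F}. Their union is {1, 2, 3, 4, 5, 6, 7, 8, 9}, which is all 9 regions.
No 3 of the 7 transmitters cover everything (all 35 combinations miss at least one region), so 4 is optimal.

4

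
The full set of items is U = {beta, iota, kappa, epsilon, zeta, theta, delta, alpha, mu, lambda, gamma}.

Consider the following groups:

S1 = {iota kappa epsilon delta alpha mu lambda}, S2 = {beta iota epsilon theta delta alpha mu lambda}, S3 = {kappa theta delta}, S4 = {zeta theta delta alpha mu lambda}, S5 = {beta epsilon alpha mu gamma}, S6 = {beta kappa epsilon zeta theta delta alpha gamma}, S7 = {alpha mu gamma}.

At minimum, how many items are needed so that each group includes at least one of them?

H = {delta, mu} meets every group (each contains at least one member of H), and |H| = 2.
The groups S3, S7 are pairwise disjoint, so any hitting set needs a separate item for each — at least 2. Hence 2 is optimal.

2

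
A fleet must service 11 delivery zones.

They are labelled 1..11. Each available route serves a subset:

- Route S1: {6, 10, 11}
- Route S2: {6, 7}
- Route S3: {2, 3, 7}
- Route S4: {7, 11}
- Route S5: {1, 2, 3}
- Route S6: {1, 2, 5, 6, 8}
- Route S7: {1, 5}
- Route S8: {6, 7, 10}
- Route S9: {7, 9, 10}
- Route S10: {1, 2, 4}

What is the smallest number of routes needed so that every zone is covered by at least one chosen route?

5

S1 and S5 and S6 and S9 and S10 together: S1 ∪ S5 ∪ S6 ∪ S9 ∪ S10 = {1, 2, 3, 4, 5, 6, 7, 8, 9, 10, 11} — every zone is covered.
No 4 of the 10 routes cover everything (all 210 combinations miss at least one zone), so 5 is optimal.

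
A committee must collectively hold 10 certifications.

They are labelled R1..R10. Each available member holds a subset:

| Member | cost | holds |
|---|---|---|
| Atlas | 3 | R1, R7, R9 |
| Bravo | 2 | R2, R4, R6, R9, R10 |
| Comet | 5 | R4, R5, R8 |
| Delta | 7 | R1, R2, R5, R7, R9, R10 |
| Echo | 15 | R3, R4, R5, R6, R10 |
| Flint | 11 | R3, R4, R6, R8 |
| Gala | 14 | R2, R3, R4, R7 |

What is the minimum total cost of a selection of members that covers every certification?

18

Delta, Flint together cover every certification (Delta ∪ Flint = {R1, R2, R3, R4, R5, R6, R7, R8, R9, R10}); total cost 7 + 11 = 18.
The greedy pick Bravo, Atlas, Comet, Flint costs 21; no covering selection beats 18.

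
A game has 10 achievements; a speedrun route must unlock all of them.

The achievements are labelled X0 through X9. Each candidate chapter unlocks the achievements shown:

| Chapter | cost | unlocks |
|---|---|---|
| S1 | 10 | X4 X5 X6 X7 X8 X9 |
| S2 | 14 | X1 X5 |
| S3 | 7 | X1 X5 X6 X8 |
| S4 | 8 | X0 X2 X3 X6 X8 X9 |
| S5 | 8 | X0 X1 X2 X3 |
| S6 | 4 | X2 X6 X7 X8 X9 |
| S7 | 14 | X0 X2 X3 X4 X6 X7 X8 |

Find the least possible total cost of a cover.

18

S1, S5 together cover every achievement (S1 ∪ S5 = {X0, X1, X2, X3, X4, X5, X6, X7, X8, X9}); total cost 10 + 8 = 18.
The greedy pick S6, S5, S1 costs 22; no covering selection beats 18.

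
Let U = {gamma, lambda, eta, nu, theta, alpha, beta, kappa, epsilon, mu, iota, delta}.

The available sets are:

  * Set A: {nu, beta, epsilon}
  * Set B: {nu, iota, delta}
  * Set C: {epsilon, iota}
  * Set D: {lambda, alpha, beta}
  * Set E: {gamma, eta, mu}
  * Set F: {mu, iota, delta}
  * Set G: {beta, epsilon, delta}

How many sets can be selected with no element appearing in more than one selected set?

3

C, D, E are pairwise disjoint (C={epsilon,iota}; D={lambda,alpha,beta}; E={gamma,eta,mu}).
Every remaining set overlaps one of these, and no 4 of the listed sets are pairwise disjoint, so 3 is the maximum.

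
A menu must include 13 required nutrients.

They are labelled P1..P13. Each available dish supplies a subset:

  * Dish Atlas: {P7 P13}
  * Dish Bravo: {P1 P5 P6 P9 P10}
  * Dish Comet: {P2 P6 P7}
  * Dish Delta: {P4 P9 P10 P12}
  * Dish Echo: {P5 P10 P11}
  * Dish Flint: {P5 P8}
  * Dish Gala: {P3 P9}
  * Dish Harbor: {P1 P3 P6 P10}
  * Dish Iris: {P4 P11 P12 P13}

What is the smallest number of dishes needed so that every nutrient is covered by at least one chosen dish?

Bravo and Comet and Flint and Harbor and Iris together: Bravo ∪ Comet ∪ Flint ∪ Harbor ∪ Iris = {P1, P2, P3, P4, P5, P6, P7, P8, P9, P10, P11, P12, P13} — every nutrient is covered.
No 4 of the 9 dishes cover everything (all 126 combinations miss at least one nutrient), so 5 is optimal.

5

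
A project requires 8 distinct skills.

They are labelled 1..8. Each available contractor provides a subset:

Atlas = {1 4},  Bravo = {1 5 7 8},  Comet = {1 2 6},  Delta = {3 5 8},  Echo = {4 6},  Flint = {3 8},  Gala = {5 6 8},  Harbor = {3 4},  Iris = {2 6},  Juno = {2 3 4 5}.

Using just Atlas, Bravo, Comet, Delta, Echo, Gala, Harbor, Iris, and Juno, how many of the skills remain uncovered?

Union of Atlas, Bravo, Comet, Delta, Echo, Gala, Harbor, Iris, Juno = {1, 2, 3, 4, 5, 6, 7, 8} — that's every skill, so 0 are uncovered.

0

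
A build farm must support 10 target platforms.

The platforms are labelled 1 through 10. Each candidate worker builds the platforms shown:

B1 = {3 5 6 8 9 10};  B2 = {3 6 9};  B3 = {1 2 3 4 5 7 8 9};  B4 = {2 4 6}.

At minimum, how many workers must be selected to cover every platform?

2

B1 and B3 together: B1 ∪ B3 = {1, 2, 3, 4, 5, 6, 7, 8, 9, 10} — every platform is covered.
No single worker has all 10 platforms (the largest, B3, has 8), so 2 is optimal.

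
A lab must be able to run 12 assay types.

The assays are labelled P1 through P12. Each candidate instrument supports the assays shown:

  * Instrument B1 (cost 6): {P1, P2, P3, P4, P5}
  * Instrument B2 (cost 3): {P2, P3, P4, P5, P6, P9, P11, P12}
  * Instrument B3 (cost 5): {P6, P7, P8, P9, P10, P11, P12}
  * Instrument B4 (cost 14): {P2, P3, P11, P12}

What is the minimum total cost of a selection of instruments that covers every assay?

B1, B3 together cover every assay (B1 ∪ B3 = {P1, P2, P3, P4, P5, P6, P7, P8, P9, P10, P11, P12}); total cost 6 + 5 = 11.
The greedy pick B2, B3, B1 costs 14; no covering selection beats 11.

11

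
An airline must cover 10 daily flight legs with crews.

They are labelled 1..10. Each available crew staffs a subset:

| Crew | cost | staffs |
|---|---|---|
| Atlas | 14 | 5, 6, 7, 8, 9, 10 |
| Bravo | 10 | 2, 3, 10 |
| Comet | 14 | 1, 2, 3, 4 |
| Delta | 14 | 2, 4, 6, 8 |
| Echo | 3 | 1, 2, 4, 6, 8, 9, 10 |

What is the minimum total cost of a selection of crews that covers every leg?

27

Atlas, Bravo, Echo together cover every leg (Atlas ∪ Bravo ∪ Echo = {1, 2, 3, 4, 5, 6, 7, 8, 9, 10}); total cost 14 + 10 + 3 = 27.
No covering selection has total cost below 27.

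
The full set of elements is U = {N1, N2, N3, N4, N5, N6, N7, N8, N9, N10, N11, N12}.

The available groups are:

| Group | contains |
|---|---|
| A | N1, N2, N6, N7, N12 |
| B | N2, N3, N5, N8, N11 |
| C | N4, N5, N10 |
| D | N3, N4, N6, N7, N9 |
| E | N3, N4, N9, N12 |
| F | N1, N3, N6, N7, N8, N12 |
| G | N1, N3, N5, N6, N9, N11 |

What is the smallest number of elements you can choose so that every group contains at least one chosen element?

H = {N1, N2, N4} meets every group (each contains at least one member of H), and |H| = 3.
No choice of 2 elements meets every group, so 3 is the minimum.

3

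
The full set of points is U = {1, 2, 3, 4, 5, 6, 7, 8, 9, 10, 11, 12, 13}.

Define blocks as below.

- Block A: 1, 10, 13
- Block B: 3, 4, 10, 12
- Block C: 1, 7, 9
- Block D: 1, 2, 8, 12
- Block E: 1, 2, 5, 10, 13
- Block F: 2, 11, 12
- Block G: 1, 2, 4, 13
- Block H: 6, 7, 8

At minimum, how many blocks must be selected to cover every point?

5

Take {B, C, E, F, H}. Their union is {1, 2, 3, 4, 5, 6, 7, 8, 9, 10, 11, 12, 13}, which is all 13 points.
No 4 of the 8 blocks cover everything (all 70 combinations miss at least one point), so 5 is optimal.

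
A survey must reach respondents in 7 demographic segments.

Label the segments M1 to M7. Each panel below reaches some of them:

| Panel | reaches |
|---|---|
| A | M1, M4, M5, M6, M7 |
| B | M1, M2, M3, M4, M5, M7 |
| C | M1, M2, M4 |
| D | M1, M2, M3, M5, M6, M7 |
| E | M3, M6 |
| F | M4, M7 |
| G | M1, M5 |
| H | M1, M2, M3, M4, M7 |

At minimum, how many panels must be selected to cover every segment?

2

Take {A, B}. Their union is {M1, M2, M3, M4, M5, M6, M7}, which is all 7 segments.
No single panel has all 7 segments (the largest, B, has 6), so 2 is optimal.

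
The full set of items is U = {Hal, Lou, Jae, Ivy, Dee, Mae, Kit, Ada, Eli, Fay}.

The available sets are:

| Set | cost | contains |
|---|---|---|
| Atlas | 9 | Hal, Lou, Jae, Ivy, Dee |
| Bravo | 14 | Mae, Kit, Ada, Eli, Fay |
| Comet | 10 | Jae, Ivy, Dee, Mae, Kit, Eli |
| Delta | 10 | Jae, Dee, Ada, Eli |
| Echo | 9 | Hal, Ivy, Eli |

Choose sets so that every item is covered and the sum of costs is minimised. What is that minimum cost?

23

Atlas, Bravo together cover every item (Atlas ∪ Bravo = {Hal, Lou, Jae, Ivy, Dee, Mae, Kit, Ada, Eli, Fay}); total cost 9 + 14 = 23.
The greedy pick Comet, Atlas, Bravo costs 33; no covering selection beats 23.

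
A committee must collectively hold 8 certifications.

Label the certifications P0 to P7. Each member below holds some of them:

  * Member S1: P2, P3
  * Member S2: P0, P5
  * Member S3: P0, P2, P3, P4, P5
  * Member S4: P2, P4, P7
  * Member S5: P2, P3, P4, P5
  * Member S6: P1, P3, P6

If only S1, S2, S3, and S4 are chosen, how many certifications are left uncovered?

2

Union of S1, S2, S3, S4 = {P0, P2, P3, P4, P5, P7}.
Not covered: P1, P6 — 2 certifications.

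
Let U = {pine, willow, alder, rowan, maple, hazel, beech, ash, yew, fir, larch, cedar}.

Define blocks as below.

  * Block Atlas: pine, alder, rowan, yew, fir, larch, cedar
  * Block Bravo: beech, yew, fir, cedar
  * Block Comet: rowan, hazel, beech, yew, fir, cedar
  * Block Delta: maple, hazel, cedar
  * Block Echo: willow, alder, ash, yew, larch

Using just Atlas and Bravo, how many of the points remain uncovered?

Union of Atlas, Bravo = {pine, alder, rowan, beech, yew, fir, larch, cedar}.
Not covered: willow, maple, hazel, ash — 4 points.

4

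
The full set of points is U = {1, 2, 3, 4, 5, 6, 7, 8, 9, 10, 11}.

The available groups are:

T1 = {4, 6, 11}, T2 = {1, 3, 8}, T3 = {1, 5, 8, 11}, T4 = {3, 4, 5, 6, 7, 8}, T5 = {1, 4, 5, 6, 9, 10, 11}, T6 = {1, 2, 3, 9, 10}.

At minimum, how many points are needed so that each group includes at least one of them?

2

The 2 points {1, 4} hit every group.
The groups T1, T2 are pairwise disjoint, so any hitting set needs a separate point for each — at least 2. Hence 2 is optimal.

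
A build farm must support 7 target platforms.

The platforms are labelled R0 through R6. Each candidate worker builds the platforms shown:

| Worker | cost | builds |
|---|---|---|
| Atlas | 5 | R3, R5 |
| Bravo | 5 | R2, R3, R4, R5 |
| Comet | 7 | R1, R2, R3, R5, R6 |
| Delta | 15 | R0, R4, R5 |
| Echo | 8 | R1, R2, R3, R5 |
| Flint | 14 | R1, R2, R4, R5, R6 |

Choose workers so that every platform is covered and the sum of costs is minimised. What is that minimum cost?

Comet, Delta together cover every platform (Comet ∪ Delta = {R0, R1, R2, R3, R4, R5, R6}); total cost 7 + 15 = 22.
The greedy pick Bravo, Comet, Delta costs 27; no covering selection beats 22.

22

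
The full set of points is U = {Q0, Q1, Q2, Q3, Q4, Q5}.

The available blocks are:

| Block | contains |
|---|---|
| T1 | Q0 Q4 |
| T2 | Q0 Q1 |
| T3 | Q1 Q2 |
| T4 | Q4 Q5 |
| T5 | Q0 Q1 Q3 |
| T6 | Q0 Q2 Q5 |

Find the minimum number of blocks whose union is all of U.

3

Take {T4, T5, T6}. Their union is {Q0, Q1, Q2, Q3, Q4, Q5}, which is all 6 points.
Only T5 contains Q3, so T5 is forced; the remaining 3 points need at least 2 more blocks (each remaining block adds at most 2) — so at least 3 blocks are needed, and 3 is optimal.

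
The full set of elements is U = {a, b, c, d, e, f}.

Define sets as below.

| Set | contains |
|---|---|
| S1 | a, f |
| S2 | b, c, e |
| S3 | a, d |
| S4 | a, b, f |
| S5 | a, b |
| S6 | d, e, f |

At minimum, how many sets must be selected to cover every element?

3

S1, S2, and S3 cover everything between them: the union {a, b, c, d, e, f} is all of U.
Only S2 contains c, so S2 is forced; the remaining 3 elements need at least 2 more sets (each remaining set adds at most 2) — so at least 3 sets are needed, and 3 is optimal.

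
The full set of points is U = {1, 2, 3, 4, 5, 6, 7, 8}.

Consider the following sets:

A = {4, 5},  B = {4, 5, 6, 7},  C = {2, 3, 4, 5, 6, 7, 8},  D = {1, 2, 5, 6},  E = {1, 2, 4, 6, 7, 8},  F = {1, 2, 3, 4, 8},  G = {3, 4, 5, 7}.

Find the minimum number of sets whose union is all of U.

2

B and F together: B ∪ F = {1, 2, 3, 4, 5, 6, 7, 8} — every point is covered.
No single set has all 8 points (the largest, C, has 7), so 2 is optimal.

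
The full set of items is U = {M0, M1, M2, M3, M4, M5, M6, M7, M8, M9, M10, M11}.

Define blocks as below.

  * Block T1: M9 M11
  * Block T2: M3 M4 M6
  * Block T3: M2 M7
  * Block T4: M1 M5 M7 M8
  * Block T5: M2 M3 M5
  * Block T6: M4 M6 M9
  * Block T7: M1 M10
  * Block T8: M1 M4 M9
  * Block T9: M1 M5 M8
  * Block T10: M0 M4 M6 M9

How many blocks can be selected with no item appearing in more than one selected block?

T1, T2, T3, T7 are pairwise disjoint (T1={M9,M11}; T2={M3,M4,M6}; T3={M2,M7}; T7={M1,M10}).
Every remaining block overlaps one of these, and no 5 of the listed blocks are pairwise disjoint, so 4 is the maximum.

4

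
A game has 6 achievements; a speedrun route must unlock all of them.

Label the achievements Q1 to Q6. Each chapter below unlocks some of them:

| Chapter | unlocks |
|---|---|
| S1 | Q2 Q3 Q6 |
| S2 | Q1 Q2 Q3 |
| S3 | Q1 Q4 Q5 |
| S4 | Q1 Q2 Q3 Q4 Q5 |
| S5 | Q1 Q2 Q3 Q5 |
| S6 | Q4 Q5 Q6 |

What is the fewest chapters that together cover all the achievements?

Take {S1, S3}. Their union is {Q1, Q2, Q3, Q4, Q5, Q6}, which is all 6 achievements.
No single chapter has all 6 achievements (the largest, S4, has 5), so 2 is optimal.

2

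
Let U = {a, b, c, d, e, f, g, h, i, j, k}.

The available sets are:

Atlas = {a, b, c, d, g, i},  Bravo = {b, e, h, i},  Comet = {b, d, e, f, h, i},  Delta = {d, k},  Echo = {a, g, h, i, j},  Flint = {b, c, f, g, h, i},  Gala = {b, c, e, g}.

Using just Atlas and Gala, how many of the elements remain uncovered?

4

Union of Atlas, Gala = {a, b, c, d, e, g, i}.
Not covered: f, h, j, k — 4 elements.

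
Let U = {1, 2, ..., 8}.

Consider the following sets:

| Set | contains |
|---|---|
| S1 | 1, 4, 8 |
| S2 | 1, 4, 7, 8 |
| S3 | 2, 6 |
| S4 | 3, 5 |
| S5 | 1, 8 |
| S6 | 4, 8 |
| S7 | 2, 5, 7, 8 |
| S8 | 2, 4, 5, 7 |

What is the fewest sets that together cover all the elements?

Take {S2, S3, S4}. Their union is {1, 2, 3, 4, 5, 6, 7, 8}, which is all 8 elements.
Only S4 contains 3, so S4 is forced; the remaining 6 elements need at least 2 more sets (each remaining set adds at most 4) — so at least 3 sets are needed, and 3 is optimal.

3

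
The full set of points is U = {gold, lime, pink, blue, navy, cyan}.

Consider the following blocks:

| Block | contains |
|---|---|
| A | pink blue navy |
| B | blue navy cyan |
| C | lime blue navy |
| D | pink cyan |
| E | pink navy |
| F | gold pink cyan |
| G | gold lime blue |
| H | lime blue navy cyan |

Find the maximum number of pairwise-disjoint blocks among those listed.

D, G are pairwise disjoint (D={pink,cyan}; G={gold,lime,blue}).
Every remaining block overlaps one of these, and no 3 of the listed blocks are pairwise disjoint, so 2 is the maximum.

2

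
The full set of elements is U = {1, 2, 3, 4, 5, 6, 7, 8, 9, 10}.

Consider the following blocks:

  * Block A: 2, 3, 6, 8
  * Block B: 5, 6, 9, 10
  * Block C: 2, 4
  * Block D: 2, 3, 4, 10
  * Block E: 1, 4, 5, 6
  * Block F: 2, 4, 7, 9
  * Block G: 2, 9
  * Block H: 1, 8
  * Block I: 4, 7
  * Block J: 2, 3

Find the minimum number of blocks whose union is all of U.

Take {B, D, H, I}. Their union is {1, 2, 3, 4, 5, 6, 7, 8, 9, 10}, which is all 10 elements.
No 3 of the 10 blocks cover everything (all 120 combinations miss at least one element), so 4 is optimal.

4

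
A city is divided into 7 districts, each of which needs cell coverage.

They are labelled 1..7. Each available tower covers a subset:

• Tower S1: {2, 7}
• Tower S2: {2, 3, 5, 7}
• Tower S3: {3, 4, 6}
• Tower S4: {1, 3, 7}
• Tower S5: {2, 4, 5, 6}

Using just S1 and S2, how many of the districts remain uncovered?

Union of S1, S2 = {2, 3, 5, 7}.
Not covered: 1, 4, 6 — 3 districts.

3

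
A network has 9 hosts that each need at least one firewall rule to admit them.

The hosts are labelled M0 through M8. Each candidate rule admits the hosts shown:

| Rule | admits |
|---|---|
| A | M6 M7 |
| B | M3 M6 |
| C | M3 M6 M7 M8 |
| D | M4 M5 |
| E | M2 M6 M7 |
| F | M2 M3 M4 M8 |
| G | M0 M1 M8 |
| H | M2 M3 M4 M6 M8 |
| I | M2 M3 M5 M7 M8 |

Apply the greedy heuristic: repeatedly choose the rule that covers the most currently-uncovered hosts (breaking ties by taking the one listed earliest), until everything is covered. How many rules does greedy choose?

Greedy: pick H (covers 5 new) → pick G (covers 2 new) → pick I (covers 2 new). Total picks: 3.

3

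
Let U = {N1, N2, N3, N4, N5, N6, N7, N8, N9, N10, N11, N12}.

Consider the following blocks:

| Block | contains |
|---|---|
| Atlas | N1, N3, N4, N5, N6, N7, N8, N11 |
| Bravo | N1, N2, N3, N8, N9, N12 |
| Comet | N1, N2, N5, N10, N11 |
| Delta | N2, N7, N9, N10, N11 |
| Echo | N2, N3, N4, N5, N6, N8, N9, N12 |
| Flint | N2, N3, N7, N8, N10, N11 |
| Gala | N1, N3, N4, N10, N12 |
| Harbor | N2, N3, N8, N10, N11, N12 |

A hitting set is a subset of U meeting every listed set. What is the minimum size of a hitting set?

The 2 items {N3, N11} hit every block.
No single item lies in every block, so at least 2 are needed and 2 is optimal.

2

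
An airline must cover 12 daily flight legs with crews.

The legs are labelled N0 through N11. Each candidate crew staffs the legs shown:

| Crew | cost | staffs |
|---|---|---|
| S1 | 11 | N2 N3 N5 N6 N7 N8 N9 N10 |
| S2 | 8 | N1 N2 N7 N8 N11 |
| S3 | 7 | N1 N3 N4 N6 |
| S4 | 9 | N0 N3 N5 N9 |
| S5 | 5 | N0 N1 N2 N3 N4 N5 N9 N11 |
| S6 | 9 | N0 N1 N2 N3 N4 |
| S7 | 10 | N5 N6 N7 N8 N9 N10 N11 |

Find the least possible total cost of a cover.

15

S5, S7 together cover every leg (S5 ∪ S7 = {N0, N1, N2, N3, N4, N5, N6, N7, N8, N9, N10, N11}); total cost 5 + 10 = 15.
No covering selection has total cost below 15.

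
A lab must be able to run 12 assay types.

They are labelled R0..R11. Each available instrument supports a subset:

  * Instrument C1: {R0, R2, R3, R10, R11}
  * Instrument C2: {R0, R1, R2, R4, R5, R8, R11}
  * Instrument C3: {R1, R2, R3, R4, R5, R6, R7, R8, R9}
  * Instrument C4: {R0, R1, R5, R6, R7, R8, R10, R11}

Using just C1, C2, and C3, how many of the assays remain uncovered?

Union of C1, C2, C3 = {R0, R1, R2, R3, R4, R5, R6, R7, R8, R9, R10, R11} — that's every assay, so 0 are uncovered.

0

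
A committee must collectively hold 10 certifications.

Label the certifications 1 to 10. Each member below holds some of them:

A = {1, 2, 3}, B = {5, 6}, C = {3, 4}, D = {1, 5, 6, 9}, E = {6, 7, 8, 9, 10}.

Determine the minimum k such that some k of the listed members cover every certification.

4

Take {A, B, C, E}. Their union is {1, 2, 3, 4, 5, 6, 7, 8, 9, 10}, which is all 10 certifications.
No 3 of the 5 members cover everything (all 10 combinations miss at least one certification), so 4 is optimal.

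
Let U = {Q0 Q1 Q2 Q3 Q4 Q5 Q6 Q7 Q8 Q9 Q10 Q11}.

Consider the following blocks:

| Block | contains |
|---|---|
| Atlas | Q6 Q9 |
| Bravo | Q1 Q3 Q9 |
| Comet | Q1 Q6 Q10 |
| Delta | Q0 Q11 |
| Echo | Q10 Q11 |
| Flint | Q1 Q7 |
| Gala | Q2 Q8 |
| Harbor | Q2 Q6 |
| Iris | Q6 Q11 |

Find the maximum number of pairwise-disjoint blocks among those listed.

4

Atlas, Echo, Flint, Gala are pairwise disjoint (Atlas={Q6,Q9}; Echo={Q10,Q11}; Flint={Q1,Q7}; Gala={Q2,Q8}).
Every remaining block overlaps one of these, and no 5 of the listed blocks are pairwise disjoint, so 4 is the maximum.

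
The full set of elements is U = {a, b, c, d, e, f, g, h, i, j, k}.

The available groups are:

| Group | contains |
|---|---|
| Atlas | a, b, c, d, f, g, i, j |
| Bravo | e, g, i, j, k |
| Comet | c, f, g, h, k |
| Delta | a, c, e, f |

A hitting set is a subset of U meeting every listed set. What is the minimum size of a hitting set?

2

The 2 elements {f, k} hit every group.
No single element lies in every group, so at least 2 are needed and 2 is optimal.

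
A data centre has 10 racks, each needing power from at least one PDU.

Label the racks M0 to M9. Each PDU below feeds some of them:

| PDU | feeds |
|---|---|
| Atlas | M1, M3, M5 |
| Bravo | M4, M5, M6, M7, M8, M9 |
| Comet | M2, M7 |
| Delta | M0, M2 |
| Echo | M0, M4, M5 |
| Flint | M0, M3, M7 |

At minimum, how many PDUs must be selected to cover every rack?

Take {Atlas, Bravo, Delta}. Their union is {M0, M1, M2, M3, M4, M5, M6, M7, M8, M9}, which is all 10 racks.
Only Atlas contains M1, so Atlas is forced; the remaining 7 racks need at least 2 more PDUs (each remaining PDU adds at most 5) — so at least 3 PDUs are needed, and 3 is optimal.

3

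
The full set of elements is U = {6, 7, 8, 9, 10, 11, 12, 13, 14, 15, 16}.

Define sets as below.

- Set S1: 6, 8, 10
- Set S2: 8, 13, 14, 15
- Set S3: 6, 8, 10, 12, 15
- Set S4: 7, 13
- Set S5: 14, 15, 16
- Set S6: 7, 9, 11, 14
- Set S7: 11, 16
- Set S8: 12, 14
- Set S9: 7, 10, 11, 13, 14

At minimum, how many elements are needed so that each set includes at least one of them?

4

Take H = {8, 13, 14, 16}. Each listed set contains at least one of these, so H is a hitting set of size 4.
The sets S1, S4, S7, S8 are pairwise disjoint, so any hitting set needs a separate element for each — at least 4. Hence 4 is optimal.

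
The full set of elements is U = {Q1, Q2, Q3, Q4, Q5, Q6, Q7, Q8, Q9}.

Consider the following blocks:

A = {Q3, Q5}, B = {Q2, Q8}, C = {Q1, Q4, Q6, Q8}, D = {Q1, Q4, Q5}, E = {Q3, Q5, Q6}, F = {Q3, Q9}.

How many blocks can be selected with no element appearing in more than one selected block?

B, D, F are pairwise disjoint (B={Q2,Q8}; D={Q1,Q4,Q5}; F={Q3,Q9}).
Every remaining block overlaps one of these, and no 4 of the listed blocks are pairwise disjoint, so 3 is the maximum.

3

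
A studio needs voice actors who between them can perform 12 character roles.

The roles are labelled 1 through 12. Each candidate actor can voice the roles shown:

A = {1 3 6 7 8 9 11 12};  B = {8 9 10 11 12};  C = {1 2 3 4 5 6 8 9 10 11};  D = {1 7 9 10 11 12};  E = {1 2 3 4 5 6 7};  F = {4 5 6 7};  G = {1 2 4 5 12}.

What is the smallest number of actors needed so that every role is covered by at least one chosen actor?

2

Take {C, D}. Their union is {1, 2, 3, 4, 5, 6, 7, 8, 9, 10, 11, 12}, which is all 12 roles.
No single actor has all 12 roles (the largest, C, has 10), so 2 is optimal.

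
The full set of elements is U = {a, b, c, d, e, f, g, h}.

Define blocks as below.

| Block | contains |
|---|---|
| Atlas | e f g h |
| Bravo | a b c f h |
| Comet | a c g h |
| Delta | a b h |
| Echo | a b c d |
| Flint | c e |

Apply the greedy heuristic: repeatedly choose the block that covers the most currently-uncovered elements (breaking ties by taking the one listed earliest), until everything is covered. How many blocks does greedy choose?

3

Greedy: pick Bravo (covers 5 new) → pick Atlas (covers 2 new) → pick Echo (covers 1 new). Total picks: 3.
(The true minimum cover uses only 2 blocks, so greedy is not optimal here.)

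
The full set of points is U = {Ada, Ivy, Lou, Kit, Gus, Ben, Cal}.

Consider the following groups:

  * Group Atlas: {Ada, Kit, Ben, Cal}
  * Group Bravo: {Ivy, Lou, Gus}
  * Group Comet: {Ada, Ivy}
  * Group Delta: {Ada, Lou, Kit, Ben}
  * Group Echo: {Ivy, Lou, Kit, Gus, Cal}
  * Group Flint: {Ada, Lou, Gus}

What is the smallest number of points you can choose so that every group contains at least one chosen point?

2

Take H = {Ada, Ivy}. Each listed group contains at least one of these, so H is a hitting set of size 2.
The groups Atlas, Bravo are pairwise disjoint, so any hitting set needs a separate point for each — at least 2. Hence 2 is optimal.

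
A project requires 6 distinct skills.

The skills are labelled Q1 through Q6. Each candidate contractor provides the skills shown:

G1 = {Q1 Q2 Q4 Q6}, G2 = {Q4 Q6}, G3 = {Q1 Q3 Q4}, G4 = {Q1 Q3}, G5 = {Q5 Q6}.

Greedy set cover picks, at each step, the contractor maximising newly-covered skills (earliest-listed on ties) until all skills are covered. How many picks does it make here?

Greedy: pick G1 (covers 4 new) → pick G3 (covers 1 new) → pick G5 (covers 1 new). Total picks: 3.

3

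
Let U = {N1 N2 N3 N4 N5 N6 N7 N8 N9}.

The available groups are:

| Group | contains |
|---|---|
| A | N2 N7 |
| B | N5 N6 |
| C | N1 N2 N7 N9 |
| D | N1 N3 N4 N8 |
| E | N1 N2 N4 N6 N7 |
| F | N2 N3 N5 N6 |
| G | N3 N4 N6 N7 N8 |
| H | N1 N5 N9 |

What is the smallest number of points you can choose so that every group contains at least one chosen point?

T = {N2, N5, N8} meets every group (each contains at least one member of T), and |T| = 3.
The groups A, B, D are pairwise disjoint, so any hitting set needs a separate point for each — at least 3. Hence 3 is optimal.

3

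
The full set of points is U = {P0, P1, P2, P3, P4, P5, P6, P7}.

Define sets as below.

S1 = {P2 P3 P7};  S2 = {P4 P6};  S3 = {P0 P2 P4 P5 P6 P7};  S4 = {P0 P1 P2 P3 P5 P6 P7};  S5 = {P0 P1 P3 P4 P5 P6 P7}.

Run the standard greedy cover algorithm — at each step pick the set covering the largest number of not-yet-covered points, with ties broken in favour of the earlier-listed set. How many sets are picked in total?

2

Greedy: pick S4 (covers 7 new) → pick S2 (covers 1 new). Total picks: 2.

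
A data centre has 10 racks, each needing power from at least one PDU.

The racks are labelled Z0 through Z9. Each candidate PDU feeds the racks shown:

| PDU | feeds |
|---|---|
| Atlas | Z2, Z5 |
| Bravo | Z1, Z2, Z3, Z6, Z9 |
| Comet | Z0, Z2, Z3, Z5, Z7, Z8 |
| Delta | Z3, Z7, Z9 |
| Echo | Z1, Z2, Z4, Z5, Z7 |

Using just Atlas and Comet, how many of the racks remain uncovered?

Union of Atlas, Comet = {Z0, Z2, Z3, Z5, Z7, Z8}.
Not covered: Z1, Z4, Z6, Z9 — 4 racks.

4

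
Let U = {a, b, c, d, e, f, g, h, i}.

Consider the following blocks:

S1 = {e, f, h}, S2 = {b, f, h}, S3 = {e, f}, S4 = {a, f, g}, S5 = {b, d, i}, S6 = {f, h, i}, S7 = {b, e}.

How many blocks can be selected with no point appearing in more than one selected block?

S6, S7 are pairwise disjoint (S6={f,h,i}; S7={b,e}).
Every remaining block overlaps one of these, and no 3 of the listed blocks are pairwise disjoint, so 2 is the maximum.

2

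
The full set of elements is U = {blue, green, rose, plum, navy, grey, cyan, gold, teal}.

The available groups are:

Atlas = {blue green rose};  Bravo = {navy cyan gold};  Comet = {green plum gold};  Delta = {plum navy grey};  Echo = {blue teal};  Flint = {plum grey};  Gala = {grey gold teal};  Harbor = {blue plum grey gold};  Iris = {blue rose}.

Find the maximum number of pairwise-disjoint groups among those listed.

Bravo, Echo, Flint are pairwise disjoint (Bravo={navy,cyan,gold}; Echo={blue,teal}; Flint={plum,grey}).
Every remaining group overlaps one of these, and no 4 of the listed groups are pairwise disjoint, so 3 is the maximum.

3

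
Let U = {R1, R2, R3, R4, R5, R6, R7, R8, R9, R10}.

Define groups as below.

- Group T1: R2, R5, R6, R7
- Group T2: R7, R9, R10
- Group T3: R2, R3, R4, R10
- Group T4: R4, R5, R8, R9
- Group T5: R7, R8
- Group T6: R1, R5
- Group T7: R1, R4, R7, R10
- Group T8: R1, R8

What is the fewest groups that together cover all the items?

4

Take {T1, T3, T4, T7}. Their union is {R1, R2, R3, R4, R5, R6, R7, R8, R9, R10}, which is all 10 items.
No 3 of the 8 groups cover everything (all 56 combinations miss at least one item), so 4 is optimal.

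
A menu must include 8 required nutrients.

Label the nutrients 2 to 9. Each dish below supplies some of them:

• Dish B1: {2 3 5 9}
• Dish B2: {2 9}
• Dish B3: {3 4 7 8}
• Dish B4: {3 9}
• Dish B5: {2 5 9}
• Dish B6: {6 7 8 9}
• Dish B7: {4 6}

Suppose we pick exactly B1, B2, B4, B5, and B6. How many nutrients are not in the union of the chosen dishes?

Union of B1, B2, B4, B5, B6 = {2, 3, 5, 6, 7, 8, 9}.
Not covered: 4 — 1 nutrient.

1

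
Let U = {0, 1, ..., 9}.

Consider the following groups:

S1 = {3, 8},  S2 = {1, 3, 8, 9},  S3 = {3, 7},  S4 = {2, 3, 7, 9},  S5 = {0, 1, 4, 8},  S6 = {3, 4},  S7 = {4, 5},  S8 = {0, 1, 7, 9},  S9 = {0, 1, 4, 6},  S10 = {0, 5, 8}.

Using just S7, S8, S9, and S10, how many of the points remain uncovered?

2

Union of S7, S8, S9, S10 = {0, 1, 4, 5, 6, 7, 8, 9}.
Not covered: 2, 3 — 2 points.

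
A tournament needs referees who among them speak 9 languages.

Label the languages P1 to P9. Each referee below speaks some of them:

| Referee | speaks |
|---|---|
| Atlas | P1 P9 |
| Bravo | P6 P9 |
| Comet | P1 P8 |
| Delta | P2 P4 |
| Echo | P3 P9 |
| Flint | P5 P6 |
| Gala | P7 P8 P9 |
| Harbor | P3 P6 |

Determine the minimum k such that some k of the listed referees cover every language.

Take {Comet, Delta, Echo, Flint, Gala}. Their union is {P1, P2, P3, P4, P5, P6, P7, P8, P9}, which is all 9 languages.
No 4 of the 8 referees cover everything (all 70 combinations miss at least one language), so 5 is optimal.

5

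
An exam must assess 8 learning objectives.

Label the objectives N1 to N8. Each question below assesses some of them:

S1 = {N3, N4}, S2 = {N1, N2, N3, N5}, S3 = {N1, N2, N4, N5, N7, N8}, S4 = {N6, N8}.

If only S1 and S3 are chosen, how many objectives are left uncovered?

Union of S1, S3 = {N1, N2, N3, N4, N5, N7, N8}.
Not covered: N6 — 1 objective.

1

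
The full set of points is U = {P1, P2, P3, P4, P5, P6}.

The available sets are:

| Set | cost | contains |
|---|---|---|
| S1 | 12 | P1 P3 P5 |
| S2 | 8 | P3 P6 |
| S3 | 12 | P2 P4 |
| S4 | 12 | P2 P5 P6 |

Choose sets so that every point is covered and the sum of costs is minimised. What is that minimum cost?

S1, S2, S3 together cover every point (S1 ∪ S2 ∪ S3 = {P1, P2, P3, P4, P5, P6}); total cost 12 + 8 + 12 = 32.
No covering selection has total cost below 32.

32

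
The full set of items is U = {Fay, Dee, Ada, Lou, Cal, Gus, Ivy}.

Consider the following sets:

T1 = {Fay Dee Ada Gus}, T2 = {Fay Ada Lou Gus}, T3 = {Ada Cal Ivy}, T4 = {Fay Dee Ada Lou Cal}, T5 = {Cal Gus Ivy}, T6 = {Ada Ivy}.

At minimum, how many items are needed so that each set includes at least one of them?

2

H = {Ada, Cal} meets every set (each contains at least one member of H), and |H| = 2.
No single item lies in every set, so at least 2 are needed and 2 is optimal.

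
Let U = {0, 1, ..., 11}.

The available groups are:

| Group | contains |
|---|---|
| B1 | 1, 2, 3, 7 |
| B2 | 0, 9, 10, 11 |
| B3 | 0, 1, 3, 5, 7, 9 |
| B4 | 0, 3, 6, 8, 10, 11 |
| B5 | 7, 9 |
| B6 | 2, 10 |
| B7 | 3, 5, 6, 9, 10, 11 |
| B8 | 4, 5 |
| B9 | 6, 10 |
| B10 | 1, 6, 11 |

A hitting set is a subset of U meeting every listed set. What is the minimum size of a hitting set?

4

H = {5, 6, 7, 10} meets every group (each contains at least one member of H), and |H| = 4.
The groups B5, B6, B8, B10 are pairwise disjoint, so any hitting set needs a separate item for each — at least 4. Hence 4 is optimal.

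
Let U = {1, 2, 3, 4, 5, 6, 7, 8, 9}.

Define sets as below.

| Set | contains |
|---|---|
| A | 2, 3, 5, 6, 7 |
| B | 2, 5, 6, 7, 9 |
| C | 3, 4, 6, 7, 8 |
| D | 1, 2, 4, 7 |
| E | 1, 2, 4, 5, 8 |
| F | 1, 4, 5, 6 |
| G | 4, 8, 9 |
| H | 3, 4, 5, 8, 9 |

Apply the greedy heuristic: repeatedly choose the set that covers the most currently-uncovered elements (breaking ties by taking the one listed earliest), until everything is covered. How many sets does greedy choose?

3

Greedy: pick A (covers 5 new) → pick E (covers 3 new) → pick B (covers 1 new). Total picks: 3.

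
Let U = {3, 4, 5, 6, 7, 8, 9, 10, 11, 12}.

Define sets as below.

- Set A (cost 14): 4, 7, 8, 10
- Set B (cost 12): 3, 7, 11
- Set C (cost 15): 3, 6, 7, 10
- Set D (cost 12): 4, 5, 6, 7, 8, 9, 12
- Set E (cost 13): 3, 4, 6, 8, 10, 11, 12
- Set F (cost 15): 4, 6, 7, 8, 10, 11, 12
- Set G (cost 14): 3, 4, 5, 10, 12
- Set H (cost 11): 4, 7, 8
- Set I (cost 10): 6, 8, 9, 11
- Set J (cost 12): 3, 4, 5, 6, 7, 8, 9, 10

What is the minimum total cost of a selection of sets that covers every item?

E, J together cover every item (E ∪ J = {3, 4, 5, 6, 7, 8, 9, 10, 11, 12}); total cost 13 + 12 = 25.
No covering selection has total cost below 25.

25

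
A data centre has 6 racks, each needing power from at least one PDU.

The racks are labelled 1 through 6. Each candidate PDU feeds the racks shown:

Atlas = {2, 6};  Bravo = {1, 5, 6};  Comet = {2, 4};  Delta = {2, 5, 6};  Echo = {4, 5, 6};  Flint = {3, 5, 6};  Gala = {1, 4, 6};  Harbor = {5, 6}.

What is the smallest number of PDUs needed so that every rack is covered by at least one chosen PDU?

3

Take {Delta, Flint, Gala}. Their union is {1, 2, 3, 4, 5, 6}, which is all 6 racks.
Only Flint contains 3, so Flint is forced; the remaining 3 racks need at least 2 more PDUs (each remaining PDU adds at most 2) — so at least 3 PDUs are needed, and 3 is optimal.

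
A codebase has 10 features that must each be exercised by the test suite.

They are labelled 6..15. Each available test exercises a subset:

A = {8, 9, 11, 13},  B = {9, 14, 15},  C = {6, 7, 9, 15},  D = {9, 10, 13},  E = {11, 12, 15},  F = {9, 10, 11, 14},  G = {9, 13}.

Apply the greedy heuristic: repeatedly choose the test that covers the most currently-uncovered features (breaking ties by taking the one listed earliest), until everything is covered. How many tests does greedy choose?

4

Greedy: pick A (covers 4 new) → pick C (covers 3 new) → pick F (covers 2 new) → pick E (covers 1 new). Total picks: 4.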